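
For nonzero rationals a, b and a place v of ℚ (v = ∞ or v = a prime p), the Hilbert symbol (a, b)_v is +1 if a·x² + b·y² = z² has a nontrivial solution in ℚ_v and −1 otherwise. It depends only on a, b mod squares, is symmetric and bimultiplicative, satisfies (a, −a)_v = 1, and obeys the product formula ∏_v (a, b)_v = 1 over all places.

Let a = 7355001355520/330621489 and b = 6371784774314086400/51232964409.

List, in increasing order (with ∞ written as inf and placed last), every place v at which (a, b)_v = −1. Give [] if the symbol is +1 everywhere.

[13, 17]

(a, b) ≡ (5, 221) mod (ℚ^×)²; places V = {2, 3, 5, 7, 11, 13, 17, 19, 29, ∞}.
(a,b)_∞: sgn(5)=+, sgn(221)=+, so +1.
(a,b)_11: α=-2, u≡3; β=-2, v≡4 (mod 11); (3|11)=+1, (4|11)=+1; sign (−1)^0·+1^-2·+1^-2 = +1.
(a,b)_3: α=-2, u≡2; β=-2, v≡2 (mod 3); (2|3)=-1, (2|3)=-1; sign (−1)^0·-1^-2·-1^-2 = +1.
(a,b)_5: α=1, u≡1; β=2, v≡4 (mod 5); (1|5)=+1, (4|5)=+1; sign (−1)^0·+1^2·+1^1 = +1.
(a,b)_7: α=6, u≡6; β=8, v≡1 (mod 7); (6|7)=-1, (1|7)=+1; sign (−1)^0·-1^8·+1^6 = +1.
(a,b)_2: α=8, β=12; u≡5, v≡5 (mod 8); ε(u)ε(v)=0·0, αω(v)=8·1, βω(u)=12·1; sum ≡ 0  ⇒  +1.
(a,b)_19: α=-2, u≡7; β=-6, v≡12 (mod 19); (7|19)=+1, (12|19)=-1; sign (−1)^0·+1^-6·-1^-2 = +1.
(a,b)_29: α=-2, u≡13; β=0, v≡27 (mod 29); (13|29)=+1, (27|29)=-1; sign (−1)^0·+1^0·-1^-2 = +1.
(a,b)_17: α=2, u≡14; β=3, v≡9 (mod 17); (14|17)=-1, (9|17)=+1; sign (−1)^0·-1^3·+1^2 = -1.
(a,b)_13: α=2, u≡7; β=3, v≡1 (mod 13); (7|13)=-1, (1|13)=+1; sign (−1)^0·-1^3·+1^2 = -1.
Ram(5, 221) = {13, 17}; no ℚ_13-point on the conic.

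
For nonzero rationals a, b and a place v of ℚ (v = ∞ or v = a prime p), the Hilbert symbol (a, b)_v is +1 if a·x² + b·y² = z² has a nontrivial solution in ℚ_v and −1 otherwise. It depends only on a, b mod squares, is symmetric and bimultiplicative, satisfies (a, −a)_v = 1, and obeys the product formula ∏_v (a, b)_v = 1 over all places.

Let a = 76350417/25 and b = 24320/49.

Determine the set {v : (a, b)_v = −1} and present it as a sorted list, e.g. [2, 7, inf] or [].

(a, b) ≡ (211497, 95) mod (ℚ^×)²; places V = {2, 3, 5, 7, 11, 13, 17, 19, 29, ∞}.
(a,b)_2: α=0, β=8; u≡1, v≡7 (mod 8); ε(u)ε(v)=0·1, αω(v)=0·0, βω(u)=8·0; sum ≡ 0  ⇒  +1.
(a,b)_∞: sgn(211497)=+, sgn(95)=+, so +1.
(a,b)_19: α=2, u≡14; β=1, v≡11 (mod 19); (14|19)=-1, (11|19)=+1; sign (−1)^0·-1^1·+1^2 = -1.
(a,b)_29: α=1, u≡27; β=0, v≡27 (mod 29); (27|29)=-1, (27|29)=-1; sign (−1)^0·-1^0·-1^1 = -1.
(a,b)_11: α=1, u≡8; β=0, v≡2 (mod 11); (8|11)=-1, (2|11)=-1; sign (−1)^0·-1^0·-1^1 = -1.
(a,b)_17: α=1, u≡7; β=0, v≡12 (mod 17); (7|17)=-1, (12|17)=-1; sign (−1)^0·-1^0·-1^1 = -1.
(a,b)_13: α=1, u≡5; β=0, v≡1 (mod 13); (5|13)=-1, (1|13)=+1; sign (−1)^0·-1^0·+1^1 = +1.
(a,b)_7: α=0, u≡6; β=-2, v≡2 (mod 7); (6|7)=-1, (2|7)=+1; sign (−1)^0·-1^-2·+1^0 = +1.
(a,b)_5: α=-2, u≡2; β=1, v≡1 (mod 5); (2|5)=-1, (1|5)=+1; sign (−1)^0·-1^1·+1^-2 = -1.
(a,b)_3: α=1, u≡2; β=0, v≡2 (mod 3); (2|3)=-1, (2|3)=-1; sign (−1)^0·-1^0·-1^1 = -1.
|Ram(211497, 95)| = 6, even; anisotropic at {3, 5, 11, 17, 19, 29}.

[3, 5, 11, 17, 19, 29]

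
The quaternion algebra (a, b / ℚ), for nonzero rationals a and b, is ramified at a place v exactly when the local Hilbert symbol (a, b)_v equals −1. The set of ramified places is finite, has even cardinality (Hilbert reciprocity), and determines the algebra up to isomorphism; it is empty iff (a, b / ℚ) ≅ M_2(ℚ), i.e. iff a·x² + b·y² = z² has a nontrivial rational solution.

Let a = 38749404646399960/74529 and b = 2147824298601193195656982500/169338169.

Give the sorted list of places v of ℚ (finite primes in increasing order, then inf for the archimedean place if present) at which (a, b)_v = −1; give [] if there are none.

Mod squares: a ≡ 310, b ≡ 34017. Check v ∈ {∞, 2, 3, 5, 7, 11, 13, 17, 23, 29, 31}.
v=29: a=29^4·(≡20), b=29^7·(≡16) mod 29; (20|29)=+1, (16|29)=+1; (−1)^{4·7·14}·(+1)^7·(+1)^4 = +1.
v=3: a=3^-2·(≡1), b=3^1·(≡2) mod 3; (1|3)=+1, (2|3)=-1; (−1)^{-2·1·1}·(+1)^1·(-1)^-2 = +1.
v=11: a=11^0·(≡10), b=11^-2·(≡5) mod 11; (10|11)=-1, (5|11)=+1; (−1)^{0·-2·5}·(-1)^-2·(+1)^0 = +1.
v=23: a=23^2·(≡19), b=23^3·(≡7) mod 23; (19|23)=-1, (7|23)=-1; (−1)^{2·3·11}·(-1)^3·(-1)^2 = -1.
v=2: v_2(a)=3, v_2(b)=2; units ≡ 3, 1 (mod 8); ε·ε+αω+βω = 1·0+3·0+2·1 ≡ 0  ⇒  (a,b)_2 = +1.
v=7: a=7^-2·(≡1), b=7^-2·(≡1) mod 7; (1|7)=+1, (1|7)=+1; (−1)^{-2·-2·3}·(+1)^-2·(+1)^-2 = +1.
v=17: a=17^4·(≡8), b=17^5·(≡11) mod 17; (8|17)=+1, (11|17)=-1; (−1)^{4·5·8}·(+1)^5·(-1)^4 = +1.
v=31: a=31^1·(≡25), b=31^2·(≡8) mod 31; (25|31)=+1, (8|31)=+1; (−1)^{1·2·15}·(+1)^2·(+1)^1 = +1.
v=∞: 310 > 0 and 34017 > 0  ⇒  (a,b)_∞ = +1.
v=5: a=5^1·(≡3), b=5^4·(≡3) mod 5; (3|5)=-1, (3|5)=-1; (−1)^{1·4·2}·(-1)^4·(-1)^1 = -1.
v=13: a=13^-2·(≡7), b=13^-4·(≡9) mod 13; (7|13)=-1, (9|13)=+1; (−1)^{-2·-4·6}·(-1)^-4·(+1)^-2 = +1.
|Ram(310, 34017)| = 2, even; anisotropic at {5, 23}.

[5, 23]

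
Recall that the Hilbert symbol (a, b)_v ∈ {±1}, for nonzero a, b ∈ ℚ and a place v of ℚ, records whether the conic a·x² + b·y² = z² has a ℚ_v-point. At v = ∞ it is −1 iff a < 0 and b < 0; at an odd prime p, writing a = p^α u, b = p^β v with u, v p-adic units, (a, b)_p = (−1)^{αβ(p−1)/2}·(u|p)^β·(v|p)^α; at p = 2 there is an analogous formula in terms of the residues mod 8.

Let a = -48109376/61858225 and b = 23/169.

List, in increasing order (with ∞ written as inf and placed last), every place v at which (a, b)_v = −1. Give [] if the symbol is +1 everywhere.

[2, 23]

(a, b) ≡ (-29, 23) mod (ℚ^×)²; places V = {2, 5, 7, 11, 13, 23, 29, ∞}.
(a,b)_2: α=6, β=0; u≡3, v≡7 (mod 8); ε(u)ε(v)=1·1, αω(v)=6·0, βω(u)=0·1; sum ≡ 1  ⇒  -1.
(a,b)_11: α=-4, u≡4; β=0, v≡3 (mod 11); (4|11)=+1, (3|11)=+1; sign (−1)^0·+1^0·+1^-4 = +1.
(a,b)_7: α=2, u≡5; β=0, v≡2 (mod 7); (5|7)=-1, (2|7)=+1; sign (−1)^0·-1^0·+1^2 = +1.
(a,b)_5: α=-2, u≡1; β=0, v≡2 (mod 5); (1|5)=+1, (2|5)=-1; sign (−1)^0·+1^0·-1^-2 = +1.
(a,b)_23: α=2, u≡21; β=1, v≡3 (mod 23); (21|23)=-1, (3|23)=+1; sign (−1)^0·-1^1·+1^2 = -1.
(a,b)_∞: sgn(-29)=−, sgn(23)=+, so +1.
(a,b)_13: α=-2, u≡1; β=-2, v≡10 (mod 13); (1|13)=+1, (10|13)=+1; sign (−1)^0·+1^-2·+1^-2 = +1.
(a,b)_29: α=1, u≡25; β=0, v≡7 (mod 29); (25|29)=+1, (7|29)=+1; sign (−1)^0·+1^0·+1^1 = +1.
(-29, 23 / ℚ) ramifies at {2, 23}: a division algebra.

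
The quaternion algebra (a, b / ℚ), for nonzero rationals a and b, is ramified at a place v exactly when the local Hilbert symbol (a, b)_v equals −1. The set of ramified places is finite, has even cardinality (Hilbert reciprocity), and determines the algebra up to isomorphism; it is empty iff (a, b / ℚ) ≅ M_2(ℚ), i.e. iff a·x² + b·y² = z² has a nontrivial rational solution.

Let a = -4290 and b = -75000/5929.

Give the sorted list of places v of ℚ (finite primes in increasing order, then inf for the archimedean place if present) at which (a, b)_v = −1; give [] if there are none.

[5, inf]

(a, b) ≡ (-4290, -30) mod (ℚ^×)²; places V = {2, 3, 5, 7, 11, 13, ∞}.
(a,b)_11: α=1, u≡6; β=-2, v≡4 (mod 11); (6|11)=-1, (4|11)=+1; sign (−1)^0·-1^-2·+1^1 = +1.
(a,b)_2: α=1, β=3; u≡7, v≡1 (mod 8); ε(u)ε(v)=1·0, αω(v)=1·0, βω(u)=3·0; sum ≡ 0  ⇒  +1.
(a,b)_7: α=0, u≡1; β=-2, v≡6 (mod 7); (1|7)=+1, (6|7)=-1; sign (−1)^0·+1^-2·-1^0 = +1.
(a,b)_∞: sgn(-4290)=−, sgn(-30)=−, so -1.
(a,b)_13: α=1, u≡8; β=0, v≡10 (mod 13); (8|13)=-1, (10|13)=+1; sign (−1)^0·-1^0·+1^1 = +1.
(a,b)_3: α=1, u≡1; β=1, v≡2 (mod 3); (1|3)=+1, (2|3)=-1; sign (−1)^1·+1^1·-1^1 = +1.
(a,b)_5: α=1, u≡2; β=5, v≡4 (mod 5); (2|5)=-1, (4|5)=+1; sign (−1)^0·-1^5·+1^1 = -1.
|Ram(-4290, -30)| = 2, even; anisotropic at {5, ∞}.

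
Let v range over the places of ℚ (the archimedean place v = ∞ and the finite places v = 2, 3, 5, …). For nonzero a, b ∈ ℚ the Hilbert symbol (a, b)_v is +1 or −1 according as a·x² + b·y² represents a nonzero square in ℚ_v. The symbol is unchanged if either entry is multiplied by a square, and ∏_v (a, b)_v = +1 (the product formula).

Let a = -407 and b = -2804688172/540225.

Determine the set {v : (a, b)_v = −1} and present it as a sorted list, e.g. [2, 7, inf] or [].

[11, 23, 31, inf]

(a, b) ≡ (-407, -7843) mod (ℚ^×)²; places V = {2, 3, 5, 7, 11, 13, 23, 31, 37, ∞}.
(a,b)_37: α=1, u≡26; β=0, v≡34 (mod 37); (26|37)=+1, (34|37)=+1; sign (−1)^0·+1^0·+1^1 = +1.
(a,b)_31: α=0, u≡27; β=1, v≡26 (mod 31); (27|31)=-1, (26|31)=-1; sign (−1)^0·-1^1·-1^0 = -1.
(a,b)_23: α=0, u≡7; β=3, v≡13 (mod 23); (7|23)=-1, (13|23)=+1; sign (−1)^0·-1^3·+1^0 = -1.
(a,b)_5: α=0, u≡3; β=-2, v≡2 (mod 5); (3|5)=-1, (2|5)=-1; sign (−1)^0·-1^-2·-1^0 = +1.
(a,b)_7: α=0, u≡6; β=-4, v≡1 (mod 7); (6|7)=-1, (1|7)=+1; sign (−1)^0·-1^-4·+1^0 = +1.
(a,b)_2: α=0, β=2; u≡1, v≡5 (mod 8); ε(u)ε(v)=0·0, αω(v)=0·1, βω(u)=2·0; sum ≡ 0  ⇒  +1.
(a,b)_3: α=0, u≡1; β=-2, v≡2 (mod 3); (1|3)=+1, (2|3)=-1; sign (−1)^0·+1^-2·-1^0 = +1.
(a,b)_11: α=1, u≡7; β=1, v≡8 (mod 11); (7|11)=-1, (8|11)=-1; sign (−1)^1·-1^1·-1^1 = -1.
(a,b)_∞: sgn(-407)=−, sgn(-7843)=−, so -1.
(a,b)_13: α=0, u≡9; β=2, v≡9 (mod 13); (9|13)=+1, (9|13)=+1; sign (−1)^0·+1^2·+1^0 = +1.
(-407, -7843 / ℚ) ramifies at {11, 23, 31, ∞}: a division algebra.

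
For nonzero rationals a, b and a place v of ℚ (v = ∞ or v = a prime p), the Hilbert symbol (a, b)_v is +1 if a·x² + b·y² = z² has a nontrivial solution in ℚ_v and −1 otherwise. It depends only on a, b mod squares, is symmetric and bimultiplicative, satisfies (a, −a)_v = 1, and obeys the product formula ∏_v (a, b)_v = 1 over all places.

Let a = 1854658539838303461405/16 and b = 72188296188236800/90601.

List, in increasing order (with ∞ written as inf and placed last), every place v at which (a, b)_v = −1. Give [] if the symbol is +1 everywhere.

[5, 23]

(a, b) ≡ (28405, 517) mod (ℚ^×)²; places V = {2, 3, 5, 7, 11, 13, 19, 23, 29, 43, 47, ∞}.
(a,b)_29: α=2, u≡21; β=0, v≡4 (mod 29); (21|29)=-1, (4|29)=+1; sign (−1)^0·-1^0·+1^2 = +1.
(a,b)_19: α=3, u≡14; β=2, v≡7 (mod 19); (14|19)=-1, (7|19)=+1; sign (−1)^0·-1^2·+1^3 = +1.
(a,b)_∞: sgn(28405)=+, sgn(517)=+, so +1.
(a,b)_47: α=2, u≡21; β=1, v≡43 (mod 47); (21|47)=+1, (43|47)=-1; sign (−1)^0·+1^1·-1^2 = +1.
(a,b)_13: α=3, u≡4; β=4, v≡12 (mod 13); (4|13)=+1, (12|13)=+1; sign (−1)^0·+1^4·+1^3 = +1.
(a,b)_5: α=1, u≡1; β=2, v≡2 (mod 5); (1|5)=+1, (2|5)=-1; sign (−1)^0·+1^2·-1^1 = -1.
(a,b)_3: α=2, u≡1; β=0, v≡1 (mod 3); (1|3)=+1, (1|3)=+1; sign (−1)^0·+1^0·+1^2 = +1.
(a,b)_7: α=0, u≡5; β=-2, v≡5 (mod 7); (5|7)=-1, (5|7)=-1; sign (−1)^0·-1^-2·-1^0 = +1.
(a,b)_43: α=0, u≡31; β=-2, v≡6 (mod 43); (31|43)=+1, (6|43)=+1; sign (−1)^0·+1^-2·+1^0 = +1.
(a,b)_2: α=-4, β=10; u≡5, v≡5 (mod 8); ε(u)ε(v)=0·0, αω(v)=-4·1, βω(u)=10·1; sum ≡ 0  ⇒  +1.
(a,b)_11: α=2, u≡3; β=1, v≡4 (mod 11); (3|11)=+1, (4|11)=+1; sign (−1)^0·+1^1·+1^2 = +1.
(a,b)_23: α=3, u≡18; β=2, v≡10 (mod 23); (18|23)=+1, (10|23)=-1; sign (−1)^0·+1^2·-1^3 = -1.
(28405, 517 / ℚ) ramifies at {5, 23}: a division algebra.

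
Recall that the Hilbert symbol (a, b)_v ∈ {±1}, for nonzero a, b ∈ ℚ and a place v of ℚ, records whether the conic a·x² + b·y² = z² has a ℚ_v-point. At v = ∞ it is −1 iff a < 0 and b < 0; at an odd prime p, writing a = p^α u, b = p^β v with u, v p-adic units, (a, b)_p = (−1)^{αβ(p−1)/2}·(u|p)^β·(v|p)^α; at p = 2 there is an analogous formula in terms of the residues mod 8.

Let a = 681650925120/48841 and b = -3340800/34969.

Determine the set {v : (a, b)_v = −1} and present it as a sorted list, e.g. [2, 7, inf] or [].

[5, 19, 29, 41]

(a, b) ≡ (120745, -58) mod (ℚ^×)²; places V = {2, 3, 5, 11, 13, 17, 19, 29, 31, 41, ∞}.
(a,b)_5: α=1, u≡4; β=2, v≡2 (mod 5); (4|5)=+1, (2|5)=-1; sign (−1)^0·+1^2·-1^1 = -1.
(a,b)_17: α=-2, u≡11; β=-2, v≡3 (mod 17); (11|17)=-1, (3|17)=-1; sign (−1)^0·-1^-2·-1^-2 = +1.
(a,b)_29: α=0, u≡26; β=1, v≡14 (mod 29); (26|29)=-1, (14|29)=-1; sign (−1)^0·-1^1·-1^0 = -1.
(a,b)_3: α=6, u≡1; β=2, v≡2 (mod 3); (1|3)=+1, (2|3)=-1; sign (−1)^0·+1^2·-1^6 = +1.
(a,b)_11: α=2, u≡1; β=-2, v≡7 (mod 11); (1|11)=+1, (7|11)=-1; sign (−1)^0·+1^-2·-1^2 = +1.
(a,b)_∞: sgn(120745)=+, sgn(-58)=−, so +1.
(a,b)_19: α=1, u≡6; β=0, v≡3 (mod 19); (6|19)=+1, (3|19)=-1; sign (−1)^0·+1^0·-1^1 = -1.
(a,b)_13: α=-2, u≡3; β=0, v≡8 (mod 13); (3|13)=+1, (8|13)=-1; sign (−1)^0·+1^0·-1^-2 = +1.
(a,b)_41: α=1, u≡30; β=0, v≡30 (mod 41); (30|41)=-1, (30|41)=-1; sign (−1)^0·-1^0·-1^1 = -1.
(a,b)_31: α=1, u≡4; β=0, v≡8 (mod 31); (4|31)=+1, (8|31)=+1; sign (−1)^0·+1^0·+1^1 = +1.
(a,b)_2: α=6, β=9; u≡1, v≡3 (mod 8); ε(u)ε(v)=0·1, αω(v)=6·1, βω(u)=9·0; sum ≡ 0  ⇒  +1.
Ram(120745, -58) = {5, 19, 29, 41}; no ℚ_5-point on the conic.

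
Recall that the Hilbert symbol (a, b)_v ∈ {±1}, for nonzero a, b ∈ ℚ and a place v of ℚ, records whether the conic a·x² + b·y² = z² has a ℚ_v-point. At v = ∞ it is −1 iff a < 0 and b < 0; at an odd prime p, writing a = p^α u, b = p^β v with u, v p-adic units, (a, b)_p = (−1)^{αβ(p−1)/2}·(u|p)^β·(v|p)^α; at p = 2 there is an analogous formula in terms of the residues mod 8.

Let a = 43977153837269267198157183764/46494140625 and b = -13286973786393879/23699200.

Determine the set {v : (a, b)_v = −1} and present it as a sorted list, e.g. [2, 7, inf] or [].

(a, b) ≡ (629, -839295457) mod (ℚ^×)²; places V = {2, 3, 5, 7, 11, 13, 17, 23, 29, 31, 37, 43, ∞}.
(a,b)_3: α=-2, u≡2; β=2, v≡2 (mod 3); (2|3)=-1, (2|3)=-1; sign (−1)^0·-1^2·-1^-2 = +1.
(a,b)_31: α=2, u≡28; β=1, v≡4 (mod 31); (28|31)=+1, (4|31)=+1; sign (−1)^0·+1^1·+1^2 = +1.
(a,b)_11: α=4, u≡7; β=5, v≡10 (mod 11); (7|11)=-1, (10|11)=-1; sign (−1)^0·-1^5·-1^4 = -1.
(a,b)_43: α=2, u≡19; β=1, v≡39 (mod 43); (19|43)=-1, (39|43)=-1; sign (−1)^0·-1^1·-1^2 = -1.
(a,b)_7: α=4, u≡5; β=-1, v≡2 (mod 7); (5|7)=-1, (2|7)=+1; sign (−1)^0·-1^-1·+1^4 = -1.
(a,b)_37: α=3, u≡17; β=1, v≡33 (mod 37); (17|37)=-1, (33|37)=+1; sign (−1)^0·-1^1·+1^3 = -1.
(a,b)_17: α=3, u≡6; β=1, v≡13 (mod 17); (6|17)=-1, (13|17)=+1; sign (−1)^0·-1^1·+1^3 = -1.
(a,b)_2: α=2, β=-8; u≡5, v≡7 (mod 8); ε(u)ε(v)=0·1, αω(v)=2·0, βω(u)=-8·1; sum ≡ 0  ⇒  +1.
(a,b)_23: α=-2, u≡9; β=-2, v≡16 (mod 23); (9|23)=+1, (16|23)=+1; sign (−1)^0·+1^-2·+1^-2 = +1.
(a,b)_29: α=4, u≡24; β=2, v≡21 (mod 29); (24|29)=+1, (21|29)=-1; sign (−1)^0·+1^2·-1^4 = +1.
(a,b)_∞: sgn(629)=+, sgn(-839295457)=−, so +1.
(a,b)_5: α=-10, u≡4; β=-2, v≡2 (mod 5); (4|5)=+1, (2|5)=-1; sign (−1)^0·+1^-2·-1^-10 = +1.
(a,b)_13: α=0, u≡5; β=1, v≡9 (mod 13); (5|13)=-1, (9|13)=+1; sign (−1)^0·-1^1·+1^0 = -1.
|Ram(629, -839295457)| = 6, even; anisotropic at {7, 11, 13, 17, 37, 43}.

[7, 11, 13, 17, 37, 43]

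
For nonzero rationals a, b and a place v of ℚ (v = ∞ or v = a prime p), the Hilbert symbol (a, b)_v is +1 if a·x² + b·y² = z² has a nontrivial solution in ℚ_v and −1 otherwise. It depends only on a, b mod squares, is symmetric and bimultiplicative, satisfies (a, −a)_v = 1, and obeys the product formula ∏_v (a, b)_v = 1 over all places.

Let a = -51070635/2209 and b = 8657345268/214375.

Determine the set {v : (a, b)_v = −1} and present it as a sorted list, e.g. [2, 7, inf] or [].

(a, b) ≡ (-19635, 91) mod (ℚ^×)²; places V = {2, 3, 5, 7, 11, 13, 17, 23, 47, ∞}.
(a,b)_3: α=3, u≡1; β=2, v≡1 (mod 3); (1|3)=+1, (1|3)=+1; sign (−1)^0·+1^2·+1^3 = +1.
(a,b)_7: α=1, u≡2; β=-3, v≡6 (mod 7); (2|7)=+1, (6|7)=-1; sign (−1)^1·+1^-3·-1^1 = +1.
(a,b)_11: α=1, u≡2; β=2, v≡1 (mod 11); (2|11)=-1, (1|11)=+1; sign (−1)^0·-1^2·+1^1 = +1.
(a,b)_∞: sgn(-19635)=−, sgn(91)=+, so +1.
(a,b)_23: α=0, u≡14; β=2, v≡14 (mod 23); (14|23)=-1, (14|23)=-1; sign (−1)^0·-1^2·-1^0 = +1.
(a,b)_13: α=0, u≡5; β=1, v≡8 (mod 13); (5|13)=-1, (8|13)=-1; sign (−1)^0·-1^1·-1^0 = -1.
(a,b)_47: α=-2, u≡35; β=0, v≡44 (mod 47); (35|47)=-1, (44|47)=-1; sign (−1)^0·-1^0·-1^-2 = +1.
(a,b)_5: α=1, u≡2; β=-4, v≡1 (mod 5); (2|5)=-1, (1|5)=+1; sign (−1)^0·-1^-4·+1^1 = +1.
(a,b)_17: α=3, u≡8; β=2, v≡14 (mod 17); (8|17)=+1, (14|17)=-1; sign (−1)^0·+1^2·-1^3 = -1.
(a,b)_2: α=0, β=2; u≡5, v≡3 (mod 8); ε(u)ε(v)=0·1, αω(v)=0·1, βω(u)=2·1; sum ≡ 0  ⇒  +1.
|Ram(-19635, 91)| = 2, even; anisotropic at {13, 17}.

[13, 17]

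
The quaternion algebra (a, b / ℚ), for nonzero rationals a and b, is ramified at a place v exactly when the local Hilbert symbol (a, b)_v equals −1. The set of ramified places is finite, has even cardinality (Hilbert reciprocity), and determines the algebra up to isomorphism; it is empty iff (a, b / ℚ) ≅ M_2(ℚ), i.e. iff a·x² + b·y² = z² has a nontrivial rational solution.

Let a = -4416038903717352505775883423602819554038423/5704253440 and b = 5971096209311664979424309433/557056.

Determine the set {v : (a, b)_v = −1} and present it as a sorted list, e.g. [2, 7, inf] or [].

[2, 5, 17, 19]

Mod squares: a ≡ -124355, b ≡ 9282. Check v ∈ {∞, 2, 3, 5, 7, 11, 13, 17, 19, 31}.
v=19: a=19^3·(≡14), b=19^2·(≡14) mod 19; (14|19)=-1, (14|19)=-1; (−1)^{3·2·9}·(-1)^2·(-1)^3 = -1.
v=17: a=17^-1·(≡11), b=17^-1·(≡13) mod 17; (11|17)=-1, (13|17)=+1; (−1)^{-1·-1·8}·(-1)^-1·(+1)^-1 = -1.
v=3: a=3^16·(≡1), b=3^19·(≡1) mod 3; (1|3)=+1, (1|3)=+1; (−1)^{16·19·1}·(+1)^19·(+1)^16 = +1.
v=13: a=13^8·(≡10), b=13^5·(≡9) mod 13; (10|13)=+1, (9|13)=+1; (−1)^{8·5·6}·(+1)^5·(+1)^8 = +1.
v=7: a=7^5·(≡4), b=7^3·(≡3) mod 7; (4|7)=+1, (3|7)=-1; (−1)^{5·3·3}·(+1)^3·(-1)^5 = +1.
v=∞: -124355 < 0 and 9282 > 0  ⇒  (a,b)_∞ = +1.
v=11: a=11^3·(≡9), b=11^2·(≡5) mod 11; (9|11)=+1, (5|11)=+1; (−1)^{3·2·5}·(+1)^2·(+1)^3 = +1.
v=5: a=5^-1·(≡4), b=5^0·(≡3) mod 5; (4|5)=+1, (3|5)=-1; (−1)^{-1·0·2}·(+1)^0·(-1)^-1 = -1.
v=2: v_2(a)=-26, v_2(b)=-15; units ≡ 5, 1 (mod 8); ε·ε+αω+βω = 0·0+-26·0+-15·1 ≡ 1  ⇒  (a,b)_2 = -1.
v=31: a=31^10·(≡12), b=31^4·(≡6) mod 31; (12|31)=-1, (6|31)=-1; (−1)^{10·4·15}·(-1)^4·(-1)^10 = +1.
(-124355, 9282 / ℚ) ramifies at {2, 5, 17, 19}: a division algebra.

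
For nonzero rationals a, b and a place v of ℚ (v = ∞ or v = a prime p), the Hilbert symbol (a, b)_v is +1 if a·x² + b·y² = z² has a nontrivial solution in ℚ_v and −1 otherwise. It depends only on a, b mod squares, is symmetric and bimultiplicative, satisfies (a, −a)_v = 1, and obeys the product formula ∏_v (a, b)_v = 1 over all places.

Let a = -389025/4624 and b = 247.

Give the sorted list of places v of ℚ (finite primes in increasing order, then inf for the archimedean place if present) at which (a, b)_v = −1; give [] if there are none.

[2, 13]

(a, b) ≡ (-1729, 247) mod (ℚ^×)²; places V = {2, 3, 5, 7, 13, 17, 19, ∞}.
(a,b)_2: α=-4, β=0; u≡7, v≡7 (mod 8); ε(u)ε(v)=1·1, αω(v)=-4·0, βω(u)=0·0; sum ≡ 1  ⇒  -1.
(a,b)_5: α=2, u≡1; β=0, v≡2 (mod 5); (1|5)=+1, (2|5)=-1; sign (−1)^0·+1^0·-1^2 = +1.
(a,b)_∞: sgn(-1729)=−, sgn(247)=+, so +1.
(a,b)_3: α=2, u≡2; β=0, v≡1 (mod 3); (2|3)=-1, (1|3)=+1; sign (−1)^0·-1^0·+1^2 = +1.
(a,b)_13: α=1, u≡3; β=1, v≡6 (mod 13); (3|13)=+1, (6|13)=-1; sign (−1)^0·+1^1·-1^1 = -1.
(a,b)_19: α=1, u≡1; β=1, v≡13 (mod 19); (1|19)=+1, (13|19)=-1; sign (−1)^1·+1^1·-1^1 = +1.
(a,b)_17: α=-2, u≡14; β=0, v≡9 (mod 17); (14|17)=-1, (9|17)=+1; sign (−1)^0·-1^0·+1^-2 = +1.
(a,b)_7: α=1, u≡3; β=0, v≡2 (mod 7); (3|7)=-1, (2|7)=+1; sign (−1)^0·-1^0·+1^1 = +1.
Ram(-1729, 247) = {2, 13}; no ℚ_2-point on the conic.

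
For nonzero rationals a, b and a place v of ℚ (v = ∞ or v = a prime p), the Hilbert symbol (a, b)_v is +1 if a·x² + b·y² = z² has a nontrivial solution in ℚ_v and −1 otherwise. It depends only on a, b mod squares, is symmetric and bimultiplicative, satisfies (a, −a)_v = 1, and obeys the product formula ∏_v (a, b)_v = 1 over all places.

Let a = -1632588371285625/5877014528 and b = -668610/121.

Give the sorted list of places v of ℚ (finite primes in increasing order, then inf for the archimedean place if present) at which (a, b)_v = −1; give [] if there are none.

[2, inf]

(a, b) ≡ (-34, -74290) mod (ℚ^×)²; places V = {2, 3, 5, 7, 11, 13, 17, 19, 23, ∞}.
(a,b)_∞: sgn(-34)=−, sgn(-74290)=−, so -1.
(a,b)_13: α=2, u≡8; β=0, v≡8 (mod 13); (8|13)=-1, (8|13)=-1; sign (−1)^0·-1^0·-1^2 = +1.
(a,b)_2: α=-13, β=1; u≡7, v≡7 (mod 8); ε(u)ε(v)=1·1, αω(v)=-13·0, βω(u)=1·0; sum ≡ 1  ⇒  -1.
(a,b)_5: α=4, u≡1; β=1, v≡3 (mod 5); (1|5)=+1, (3|5)=-1; sign (−1)^0·+1^1·-1^4 = +1.
(a,b)_17: α=1, u≡15; β=1, v≡4 (mod 17); (15|17)=+1, (4|17)=+1; sign (−1)^0·+1^1·+1^1 = +1.
(a,b)_23: α=4, u≡18; β=1, v≡8 (mod 23); (18|23)=+1, (8|23)=+1; sign (−1)^0·+1^1·+1^4 = +1.
(a,b)_3: α=2, u≡2; β=2, v≡2 (mod 3); (2|3)=-1, (2|3)=-1; sign (−1)^0·-1^2·-1^2 = +1.
(a,b)_11: α=-4, u≡7; β=-2, v≡3 (mod 11); (7|11)=-1, (3|11)=+1; sign (−1)^0·-1^-2·+1^-4 = +1.
(a,b)_7: α=-2, u≡2; β=0, v≡1 (mod 7); (2|7)=+1, (1|7)=+1; sign (−1)^0·+1^0·+1^-2 = +1.
(a,b)_19: α=2, u≡1; β=1, v≡16 (mod 19); (1|19)=+1, (16|19)=+1; sign (−1)^0·+1^1·+1^2 = +1.
|Ram(-34, -74290)| = 2, even; anisotropic at {2, ∞}.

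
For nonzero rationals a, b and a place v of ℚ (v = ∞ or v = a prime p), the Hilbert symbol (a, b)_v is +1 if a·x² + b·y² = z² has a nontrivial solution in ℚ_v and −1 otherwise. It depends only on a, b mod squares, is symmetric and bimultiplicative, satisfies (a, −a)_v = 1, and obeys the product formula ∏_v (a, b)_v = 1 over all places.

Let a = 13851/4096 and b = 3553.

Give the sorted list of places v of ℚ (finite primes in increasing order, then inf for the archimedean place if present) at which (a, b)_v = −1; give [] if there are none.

[11, 19]

(a, b) ≡ (19, 3553) mod (ℚ^×)²; places V = {2, 3, 11, 17, 19, ∞}.
(a,b)_11: α=0, u≡6; β=1, v≡4 (mod 11); (6|11)=-1, (4|11)=+1; sign (−1)^0·-1^1·+1^0 = -1.
(a,b)_3: α=6, u≡1; β=0, v≡1 (mod 3); (1|3)=+1, (1|3)=+1; sign (−1)^0·+1^0·+1^6 = +1.
(a,b)_19: α=1, u≡11; β=1, v≡16 (mod 19); (11|19)=+1, (16|19)=+1; sign (−1)^1·+1^1·+1^1 = -1.
(a,b)_17: α=0, u≡4; β=1, v≡5 (mod 17); (4|17)=+1, (5|17)=-1; sign (−1)^0·+1^1·-1^0 = +1.
(a,b)_∞: sgn(19)=+, sgn(3553)=+, so +1.
(a,b)_2: α=-12, β=0; u≡3, v≡1 (mod 8); ε(u)ε(v)=1·0, αω(v)=-12·0, βω(u)=0·1; sum ≡ 0  ⇒  +1.
(19, 3553 / ℚ) ramifies at {11, 19}: a division algebra.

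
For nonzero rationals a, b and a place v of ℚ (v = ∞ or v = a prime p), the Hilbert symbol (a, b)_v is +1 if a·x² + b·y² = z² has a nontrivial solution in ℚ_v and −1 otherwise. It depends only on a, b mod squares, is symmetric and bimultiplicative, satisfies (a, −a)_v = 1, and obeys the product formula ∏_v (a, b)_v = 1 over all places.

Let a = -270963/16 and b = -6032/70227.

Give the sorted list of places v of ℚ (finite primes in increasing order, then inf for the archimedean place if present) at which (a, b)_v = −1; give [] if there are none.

[7, 11, 23, inf]

(a, b) ≡ (-30107, -1131) mod (ℚ^×)²; places V = {2, 3, 7, 11, 13, 17, 23, 29, ∞}.
(a,b)_17: α=1, u≡10; β=-2, v≡4 (mod 17); (10|17)=-1, (4|17)=+1; sign (−1)^0·-1^-2·+1^1 = +1.
(a,b)_23: α=1, u≡4; β=0, v≡5 (mod 23); (4|23)=+1, (5|23)=-1; sign (−1)^0·+1^0·-1^1 = -1.
(a,b)_7: α=1, u≡4; β=0, v≡3 (mod 7); (4|7)=+1, (3|7)=-1; sign (−1)^0·+1^0·-1^1 = -1.
(a,b)_3: α=2, u≡1; β=-5, v≡1 (mod 3); (1|3)=+1, (1|3)=+1; sign (−1)^0·+1^-5·+1^2 = +1.
(a,b)_2: α=-4, β=4; u≡5, v≡5 (mod 8); ε(u)ε(v)=0·0, αω(v)=-4·1, βω(u)=4·1; sum ≡ 0  ⇒  +1.
(a,b)_∞: sgn(-30107)=−, sgn(-1131)=−, so -1.
(a,b)_11: α=1, u≡8; β=0, v≡6 (mod 11); (8|11)=-1, (6|11)=-1; sign (−1)^0·-1^0·-1^1 = -1.
(a,b)_13: α=0, u≡3; β=1, v≡4 (mod 13); (3|13)=+1, (4|13)=+1; sign (−1)^0·+1^1·+1^0 = +1.
(a,b)_29: α=0, u≡28; β=1, v≡11 (mod 29); (28|29)=+1, (11|29)=-1; sign (−1)^0·+1^1·-1^0 = +1.
|Ram(-30107, -1131)| = 4, even; anisotropic at {7, 11, 23, ∞}.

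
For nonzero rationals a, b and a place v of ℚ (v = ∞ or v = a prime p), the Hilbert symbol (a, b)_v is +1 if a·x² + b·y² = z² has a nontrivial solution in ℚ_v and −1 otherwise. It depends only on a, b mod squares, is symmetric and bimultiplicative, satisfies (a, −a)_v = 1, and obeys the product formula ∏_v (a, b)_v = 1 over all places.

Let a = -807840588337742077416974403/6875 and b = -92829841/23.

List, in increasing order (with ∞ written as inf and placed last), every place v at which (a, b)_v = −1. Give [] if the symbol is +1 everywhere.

[11, 13, 23, inf]

Mod squares: a ≡ -259813697, b ≡ -12633647. Check v ∈ {∞, 2, 3, 5, 7, 11, 13, 23, 29, 31, 43, 47}.
v=2: v_2(a)=0, v_2(b)=0; units ≡ 7, 1 (mod 8); ε·ε+αω+βω = 1·0+0·0+0·0 ≡ 0  ⇒  (a,b)_2 = +1.
v=∞: -259813697 < 0 and -12633647 < 0  ⇒  (a,b)_∞ = -1.
v=7: a=7^2·(≡4), b=7^0·(≡4) mod 7; (4|7)=+1, (4|7)=+1; (−1)^{2·0·3}·(+1)^0·(+1)^2 = +1.
v=5: a=5^-4·(≡2), b=5^0·(≡3) mod 5; (2|5)=-1, (3|5)=-1; (−1)^{-4·0·2}·(-1)^0·(-1)^-4 = +1.
v=43: a=43^1·(≡11), b=43^0·(≡14) mod 43; (11|43)=+1, (14|43)=+1; (−1)^{1·0·21}·(+1)^0·(+1)^1 = +1.
v=47: a=47^3·(≡6), b=47^1·(≡44) mod 47; (6|47)=+1, (44|47)=-1; (−1)^{3·1·23}·(+1)^1·(-1)^3 = +1.
v=31: a=31^3·(≡11), b=31^1·(≡16) mod 31; (11|31)=-1, (16|31)=+1; (−1)^{3·1·15}·(-1)^1·(+1)^3 = +1.
v=29: a=29^3·(≡24), b=29^1·(≡16) mod 29; (24|29)=+1, (16|29)=+1; (−1)^{3·1·14}·(+1)^1·(+1)^3 = +1.
v=23: a=23^0·(≡22), b=23^-1·(≡22) mod 23; (22|23)=-1, (22|23)=-1; (−1)^{0·-1·11}·(-1)^-1·(-1)^0 = -1.
v=13: a=13^7·(≡8), b=13^3·(≡1) mod 13; (8|13)=-1, (1|13)=+1; (−1)^{7·3·6}·(-1)^3·(+1)^7 = -1.
v=3: a=3^4·(≡1), b=3^0·(≡1) mod 3; (1|3)=+1, (1|3)=+1; (−1)^{4·0·1}·(+1)^0·(+1)^4 = +1.
v=11: a=11^-1·(≡1), b=11^0·(≡6) mod 11; (1|11)=+1, (6|11)=-1; (−1)^{-1·0·5}·(+1)^0·(-1)^-1 = -1.
Ram(-259813697, -12633647) = {11, 13, 23, ∞}; no ℚ_11-point on the conic.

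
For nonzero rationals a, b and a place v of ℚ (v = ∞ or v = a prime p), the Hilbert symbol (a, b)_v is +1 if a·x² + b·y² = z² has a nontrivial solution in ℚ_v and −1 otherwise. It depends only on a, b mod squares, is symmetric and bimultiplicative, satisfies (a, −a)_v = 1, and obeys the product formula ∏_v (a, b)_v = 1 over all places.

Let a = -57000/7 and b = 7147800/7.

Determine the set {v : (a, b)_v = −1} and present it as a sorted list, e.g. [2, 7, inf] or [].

(a, b) ≡ (-3990, 154) mod (ℚ^×)²; places V = {2, 3, 5, 7, 11, 19, ∞}.
(a,b)_11: α=0, u≡5; β=1, v≡9 (mod 11); (5|11)=+1, (9|11)=+1; sign (−1)^0·+1^1·+1^0 = +1.
(a,b)_7: α=-1, u≡1; β=-1, v≡2 (mod 7); (1|7)=+1, (2|7)=+1; sign (−1)^1·+1^-1·+1^-1 = -1.
(a,b)_∞: sgn(-3990)=−, sgn(154)=+, so +1.
(a,b)_2: α=3, β=3; u≡5, v≡5 (mod 8); ε(u)ε(v)=0·0, αω(v)=3·1, βω(u)=3·1; sum ≡ 0  ⇒  +1.
(a,b)_5: α=3, u≡2; β=2, v≡1 (mod 5); (2|5)=-1, (1|5)=+1; sign (−1)^0·-1^2·+1^3 = +1.
(a,b)_19: α=1, u≡3; β=2, v≡3 (mod 19); (3|19)=-1, (3|19)=-1; sign (−1)^0·-1^2·-1^1 = -1.
(a,b)_3: α=1, u≡2; β=2, v≡1 (mod 3); (2|3)=-1, (1|3)=+1; sign (−1)^0·-1^2·+1^1 = +1.
(-3990, 154 / ℚ) ramifies at {7, 19}: a division algebra.

[7, 19]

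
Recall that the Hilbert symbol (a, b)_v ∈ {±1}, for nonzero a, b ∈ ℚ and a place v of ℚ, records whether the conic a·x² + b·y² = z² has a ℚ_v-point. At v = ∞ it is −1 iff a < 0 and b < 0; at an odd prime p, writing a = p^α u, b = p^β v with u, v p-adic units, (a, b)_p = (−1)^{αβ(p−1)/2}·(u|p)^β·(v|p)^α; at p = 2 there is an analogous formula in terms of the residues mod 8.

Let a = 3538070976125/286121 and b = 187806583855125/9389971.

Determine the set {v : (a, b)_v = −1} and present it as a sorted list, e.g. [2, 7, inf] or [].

Mod squares: a ≡ 1129645, b ≡ 102695. Check v ∈ {∞, 2, 3, 5, 7, 11, 17, 19, 23, 37, 43, 47}.
v=19: a=19^-1·(≡4), b=19^-3·(≡11) mod 19; (4|19)=+1, (11|19)=+1; (−1)^{-1·-3·9}·(+1)^-3·(+1)^-1 = -1.
v=3: a=3^0·(≡1), b=3^2·(≡2) mod 3; (1|3)=+1, (2|3)=-1; (−1)^{0·2·1}·(+1)^2·(-1)^0 = +1.
v=37: a=37^-2·(≡22), b=37^-2·(≡24) mod 37; (22|37)=-1, (24|37)=-1; (−1)^{-2·-2·18}·(-1)^-2·(-1)^-2 = +1.
v=5: a=5^3·(≡4), b=5^3·(≡1) mod 5; (4|5)=+1, (1|5)=+1; (−1)^{3·3·2}·(+1)^3·(+1)^3 = +1.
v=2: v_2(a)=0, v_2(b)=0; units ≡ 5, 7 (mod 8); ε·ε+αω+βω = 0·1+0·0+0·1 ≡ 0  ⇒  (a,b)_2 = +1.
v=17: a=17^2·(≡5), b=17^4·(≡4) mod 17; (5|17)=-1, (4|17)=+1; (−1)^{2·4·8}·(-1)^4·(+1)^2 = +1.
v=43: a=43^2·(≡35), b=43^2·(≡35) mod 43; (35|43)=+1, (35|43)=+1; (−1)^{2·2·21}·(+1)^2·(+1)^2 = +1.
v=7: a=7^2·(≡5), b=7^0·(≡6) mod 7; (5|7)=-1, (6|7)=-1; (−1)^{2·0·3}·(-1)^0·(-1)^2 = +1.
v=23: a=23^1·(≡14), b=23^1·(≡16) mod 23; (14|23)=-1, (16|23)=+1; (−1)^{1·1·11}·(-1)^1·(+1)^1 = +1.
v=∞: 1129645 > 0 and 102695 > 0  ⇒  (a,b)_∞ = +1.
v=11: a=11^-1·(≡10), b=11^0·(≡6) mod 11; (10|11)=-1, (6|11)=-1; (−1)^{-1·0·5}·(-1)^0·(-1)^-1 = -1.
v=47: a=47^1·(≡9), b=47^1·(≡13) mod 47; (9|47)=+1, (13|47)=-1; (−1)^{1·1·23}·(+1)^1·(-1)^1 = +1.
Ram(1129645, 102695) = {11, 19}; no ℚ_11-point on the conic.

[11, 19]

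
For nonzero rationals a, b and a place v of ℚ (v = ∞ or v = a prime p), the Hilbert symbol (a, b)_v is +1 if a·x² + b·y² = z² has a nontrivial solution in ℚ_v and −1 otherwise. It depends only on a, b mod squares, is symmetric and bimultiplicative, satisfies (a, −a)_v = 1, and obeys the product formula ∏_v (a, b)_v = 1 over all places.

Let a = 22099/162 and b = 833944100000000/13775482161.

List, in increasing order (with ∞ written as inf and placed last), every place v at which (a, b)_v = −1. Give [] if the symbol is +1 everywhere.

(a, b) ≡ (902, 41) mod (ℚ^×)²; places V = {2, 3, 5, 7, 11, 23, 41, ∞}.
(a,b)_∞: sgn(902)=+, sgn(41)=+, so +1.
(a,b)_41: α=1, u≡38; β=3, v≡40 (mod 41); (38|41)=-1, (40|41)=+1; sign (−1)^0·-1^3·+1^1 = -1.
(a,b)_5: α=0, u≡2; β=8, v≡1 (mod 5); (2|5)=-1, (1|5)=+1; sign (−1)^0·-1^8·+1^0 = +1.
(a,b)_3: α=-4, u≡2; β=-12, v≡2 (mod 3); (2|3)=-1, (2|3)=-1; sign (−1)^0·-1^-12·-1^-4 = +1.
(a,b)_23: α=0, u≡19; β=-2, v≡2 (mod 23); (19|23)=-1, (2|23)=+1; sign (−1)^0·-1^-2·+1^0 = +1.
(a,b)_2: α=-1, β=8; u≡3, v≡1 (mod 8); ε(u)ε(v)=1·0, αω(v)=-1·0, βω(u)=8·1; sum ≡ 0  ⇒  +1.
(a,b)_11: α=1, u≡5; β=2, v≡6 (mod 11); (5|11)=+1, (6|11)=-1; sign (−1)^0·+1^2·-1^1 = -1.
(a,b)_7: α=2, u≡3; β=-2, v≡6 (mod 7); (3|7)=-1, (6|7)=-1; sign (−1)^0·-1^-2·-1^2 = +1.
(902, 41 / ℚ) ramifies at {11, 41}: a division algebra.

[11, 41]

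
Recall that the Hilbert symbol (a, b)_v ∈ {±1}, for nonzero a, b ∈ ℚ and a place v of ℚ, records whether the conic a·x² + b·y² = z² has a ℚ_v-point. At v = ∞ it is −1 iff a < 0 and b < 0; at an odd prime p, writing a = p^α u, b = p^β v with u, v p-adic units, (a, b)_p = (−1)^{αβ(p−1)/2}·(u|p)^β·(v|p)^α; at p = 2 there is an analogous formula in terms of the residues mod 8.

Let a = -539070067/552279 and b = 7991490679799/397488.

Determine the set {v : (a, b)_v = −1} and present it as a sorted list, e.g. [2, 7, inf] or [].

(a, b) ≡ (-26013, 245157) mod (ℚ^×)²; places V = {2, 3, 7, 11, 13, 17, 19, 23, 29, 31, ∞}.
(a,b)_2: α=0, β=-4; u≡3, v≡5 (mod 8); ε(u)ε(v)=1·0, αω(v)=0·1, βω(u)=-4·1; sum ≡ 0  ⇒  +1.
(a,b)_29: α=3, u≡8; β=2, v≡4 (mod 29); (8|29)=-1, (4|29)=+1; sign (−1)^0·-1^2·+1^3 = +1.
(a,b)_23: α=1, u≡15; β=1, v≡17 (mod 23); (15|23)=-1, (17|23)=-1; sign (−1)^1·-1^1·-1^1 = -1.
(a,b)_7: α=-2, u≡3; β=-2, v≡3 (mod 7); (3|7)=-1, (3|7)=-1; sign (−1)^0·-1^-2·-1^-2 = +1.
(a,b)_3: α=-1, u≡2; β=-1, v≡2 (mod 3); (2|3)=-1, (2|3)=-1; sign (−1)^1·-1^-1·-1^-1 = -1.
(a,b)_11: α=0, u≡7; β=3, v≡1 (mod 11); (7|11)=-1, (1|11)=+1; sign (−1)^0·-1^3·+1^0 = -1.
(a,b)_∞: sgn(-26013)=−, sgn(245157)=+, so +1.
(a,b)_31: α=2, u≡22; β=2, v≡25 (mod 31); (22|31)=-1, (25|31)=+1; sign (−1)^0·-1^2·+1^2 = +1.
(a,b)_13: α=-1, u≡3; β=-2, v≡10 (mod 13); (3|13)=+1, (10|13)=+1; sign (−1)^0·+1^-2·+1^-1 = +1.
(a,b)_17: α=-2, u≡5; β=1, v≡11 (mod 17); (5|17)=-1, (11|17)=-1; sign (−1)^0·-1^1·-1^-2 = -1.
(a,b)_19: α=0, u≡7; β=1, v≡2 (mod 19); (7|19)=+1, (2|19)=-1; sign (−1)^0·+1^1·-1^0 = +1.
Ram(-26013, 245157) = {3, 11, 17, 23}; no ℚ_3-point on the conic.

[3, 11, 17, 23]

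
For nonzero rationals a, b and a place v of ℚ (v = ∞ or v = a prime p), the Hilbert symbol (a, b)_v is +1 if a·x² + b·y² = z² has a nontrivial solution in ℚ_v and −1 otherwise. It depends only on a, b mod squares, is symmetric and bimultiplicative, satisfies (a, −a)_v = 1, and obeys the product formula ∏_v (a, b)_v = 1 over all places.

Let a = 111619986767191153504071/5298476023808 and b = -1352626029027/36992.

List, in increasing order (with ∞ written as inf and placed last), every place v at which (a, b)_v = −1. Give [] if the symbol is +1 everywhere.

Mod squares: a ≡ 17342, b ≡ -2306486. Check v ∈ {∞, 2, 3, 7, 11, 13, 17, 19, 23, 29}.
v=29: a=29^1·(≡8), b=29^1·(≡28) mod 29; (8|29)=-1, (28|29)=+1; (−1)^{1·1·14}·(-1)^1·(+1)^1 = -1.
v=17: a=17^-4·(≡4), b=17^-2·(≡14) mod 17; (4|17)=+1, (14|17)=-1; (−1)^{-4·-2·8}·(+1)^-2·(-1)^-4 = +1.
v=∞: 17342 > 0 and -2306486 < 0  ⇒  (a,b)_∞ = +1.
v=2: v_2(a)=-19, v_2(b)=-7; units ≡ 7, 5 (mod 8); ε·ε+αω+βω = 1·0+-19·1+-7·0 ≡ 1  ⇒  (a,b)_2 = -1.
v=23: a=23^3·(≡2), b=23^1·(≡11) mod 23; (2|23)=+1, (11|23)=-1; (−1)^{3·1·11}·(+1)^1·(-1)^3 = +1.
v=13: a=13^1·(≡5), b=13^1·(≡6) mod 13; (5|13)=-1, (6|13)=-1; (−1)^{1·1·6}·(-1)^1·(-1)^1 = +1.
v=7: a=7^2·(≡3), b=7^1·(≡3) mod 7; (3|7)=-1, (3|7)=-1; (−1)^{2·1·3}·(-1)^1·(-1)^2 = -1.
v=19: a=19^10·(≡18), b=19^5·(≡4) mod 19; (18|19)=-1, (4|19)=+1; (−1)^{10·5·9}·(-1)^5·(+1)^10 = -1.
v=11: a=11^-2·(≡6), b=11^0·(≡9) mod 11; (6|11)=-1, (9|11)=+1; (−1)^{-2·0·5}·(-1)^0·(+1)^-2 = +1.
v=3: a=3^4·(≡2), b=3^2·(≡1) mod 3; (2|3)=-1, (1|3)=+1; (−1)^{4·2·1}·(-1)^2·(+1)^4 = +1.
|Ram(17342, -2306486)| = 4, even; anisotropic at {2, 7, 19, 29}.

[2, 7, 19, 29]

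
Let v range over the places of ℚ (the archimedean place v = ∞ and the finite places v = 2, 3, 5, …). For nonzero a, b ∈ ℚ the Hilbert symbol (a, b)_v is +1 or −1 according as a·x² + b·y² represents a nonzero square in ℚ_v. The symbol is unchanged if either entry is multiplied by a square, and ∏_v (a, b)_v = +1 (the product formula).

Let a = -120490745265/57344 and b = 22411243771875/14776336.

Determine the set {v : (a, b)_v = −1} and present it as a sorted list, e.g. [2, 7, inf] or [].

(a, b) ≡ (-39367790, 1003835) mod (ℚ^×)²; places V = {2, 3, 5, 7, 11, 23, 29, 31, 41, 43, ∞}.
(a,b)_31: α=0, u≡7; β=-4, v≡21 (mod 31); (7|31)=+1, (21|31)=-1; sign (−1)^0·+1^-4·-1^0 = +1.
(a,b)_∞: sgn(-39367790)=−, sgn(1003835)=+, so +1.
(a,b)_2: α=-13, β=-4; u≡1, v≡3 (mod 8); ε(u)ε(v)=0·1, αω(v)=-13·1, βω(u)=-4·0; sum ≡ 1  ⇒  -1.
(a,b)_3: α=4, u≡1; β=6, v≡2 (mod 3); (1|3)=+1, (2|3)=-1; sign (−1)^0·+1^6·-1^4 = +1.
(a,b)_11: α=1, u≡9; β=0, v≡8 (mod 11); (9|11)=+1, (8|11)=-1; sign (−1)^0·+1^0·-1^1 = -1.
(a,b)_41: α=1, u≡17; β=0, v≡32 (mod 41); (17|41)=-1, (32|41)=+1; sign (−1)^0·-1^0·+1^1 = +1.
(a,b)_5: α=1, u≡3; β=5, v≡2 (mod 5); (3|5)=-1, (2|5)=-1; sign (−1)^0·-1^5·-1^1 = +1.
(a,b)_43: α=1, u≡5; β=1, v≡37 (mod 43); (5|43)=-1, (37|43)=-1; sign (−1)^1·-1^1·-1^1 = -1.
(a,b)_29: α=1, u≡16; β=1, v≡3 (mod 29); (16|29)=+1, (3|29)=-1; sign (−1)^0·+1^1·-1^1 = -1.
(a,b)_23: α=2, u≡11; β=1, v≡15 (mod 23); (11|23)=-1, (15|23)=-1; sign (−1)^0·-1^1·-1^2 = -1.
(a,b)_7: α=-1, u≡6; β=3, v≡6 (mod 7); (6|7)=-1, (6|7)=-1; sign (−1)^1·-1^3·-1^-1 = -1.
(-39367790, 1003835 / ℚ) ramifies at {2, 7, 11, 23, 29, 43}: a division algebra.

[2, 7, 11, 23, 29, 43]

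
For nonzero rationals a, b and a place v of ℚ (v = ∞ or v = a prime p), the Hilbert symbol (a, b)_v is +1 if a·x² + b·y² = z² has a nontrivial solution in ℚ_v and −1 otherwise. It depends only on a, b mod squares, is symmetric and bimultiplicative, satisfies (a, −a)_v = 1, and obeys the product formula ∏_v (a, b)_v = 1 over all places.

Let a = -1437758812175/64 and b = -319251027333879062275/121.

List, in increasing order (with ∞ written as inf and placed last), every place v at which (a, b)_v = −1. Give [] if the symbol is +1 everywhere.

Mod squares: a ≡ -857327, b ≡ -259. Check v ∈ {∞, 2, 5, 7, 11, 17, 29, 37, 47}.
v=∞: -857327 < 0 and -259 < 0  ⇒  (a,b)_∞ = -1.
v=7: a=7^2·(≡3), b=7^3·(≡6) mod 7; (3|7)=-1, (6|7)=-1; (−1)^{2·3·3}·(-1)^3·(-1)^2 = -1.
v=2: v_2(a)=-6, v_2(b)=0; units ≡ 1, 5 (mod 8); ε·ε+αω+βω = 0·0+-6·1+0·0 ≡ 0  ⇒  (a,b)_2 = +1.
v=5: a=5^2·(≡2), b=5^2·(≡4) mod 5; (2|5)=-1, (4|5)=+1; (−1)^{2·2·2}·(-1)^2·(+1)^2 = +1.
v=11: a=11^0·(≡2), b=11^-2·(≡4) mod 11; (2|11)=-1, (4|11)=+1; (−1)^{0·-2·5}·(-1)^-2·(+1)^0 = +1.
v=37: a=37^3·(≡11), b=37^5·(≡10) mod 37; (11|37)=+1, (10|37)=+1; (−1)^{3·5·18}·(+1)^5·(+1)^3 = +1.
v=17: a=17^1·(≡16), b=17^2·(≡4) mod 17; (16|17)=+1, (4|17)=+1; (−1)^{1·2·8}·(+1)^2·(+1)^1 = +1.
v=29: a=29^1·(≡3), b=29^2·(≡18) mod 29; (3|29)=-1, (18|29)=-1; (−1)^{1·2·14}·(-1)^2·(-1)^1 = -1.
v=47: a=47^1·(≡3), b=47^2·(≡23) mod 47; (3|47)=+1, (23|47)=-1; (−1)^{1·2·23}·(+1)^2·(-1)^1 = -1.
Ram(-857327, -259) = {7, 29, 47, ∞}; no ℚ_7-point on the conic.

[7, 29, 47, inf]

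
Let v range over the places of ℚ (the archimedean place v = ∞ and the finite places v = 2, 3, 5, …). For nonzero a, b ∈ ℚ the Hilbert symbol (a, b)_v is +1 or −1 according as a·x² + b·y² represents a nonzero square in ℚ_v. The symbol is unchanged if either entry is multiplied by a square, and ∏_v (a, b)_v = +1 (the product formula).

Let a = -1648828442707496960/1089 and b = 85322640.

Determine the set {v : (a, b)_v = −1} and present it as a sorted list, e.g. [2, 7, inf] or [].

Mod squares: a ≡ -65, b ≡ 5332665. Check v ∈ {∞, 2, 3, 5, 7, 11, 13, 23, 29, 41}.
v=2: v_2(a)=12, v_2(b)=4; units ≡ 7, 1 (mod 8); ε·ε+αω+βω = 1·0+12·0+4·0 ≡ 0  ⇒  (a,b)_2 = +1.
v=11: a=11^-2·(≡4), b=11^0·(≡7) mod 11; (4|11)=+1, (7|11)=-1; (−1)^{-2·0·5}·(+1)^0·(-1)^-2 = +1.
v=29: a=29^2·(≡24), b=29^1·(≡23) mod 29; (24|29)=+1, (23|29)=+1; (−1)^{2·1·14}·(+1)^1·(+1)^2 = +1.
v=41: a=41^2·(≡3), b=41^1·(≡3) mod 41; (3|41)=-1, (3|41)=-1; (−1)^{2·1·20}·(-1)^1·(-1)^2 = -1.
v=3: a=3^-2·(≡1), b=3^1·(≡1) mod 3; (1|3)=+1, (1|3)=+1; (−1)^{-2·1·1}·(+1)^1·(+1)^-2 = +1.
v=23: a=23^2·(≡3), b=23^1·(≡10) mod 23; (3|23)=+1, (10|23)=-1; (−1)^{2·1·11}·(+1)^1·(-1)^2 = +1.
v=5: a=5^1·(≡2), b=5^1·(≡3) mod 5; (2|5)=-1, (3|5)=-1; (−1)^{1·1·2}·(-1)^1·(-1)^1 = +1.
v=∞: -65 < 0 and 5332665 > 0  ⇒  (a,b)_∞ = +1.
v=13: a=13^3·(≡5), b=13^1·(≡9) mod 13; (5|13)=-1, (9|13)=+1; (−1)^{3·1·6}·(-1)^1·(+1)^3 = -1.
v=7: a=7^2·(≡5), b=7^0·(≡4) mod 7; (5|7)=-1, (4|7)=+1; (−1)^{2·0·3}·(-1)^0·(+1)^2 = +1.
(-65, 5332665 / ℚ) ramifies at {13, 41}: a division algebra.

[13, 41]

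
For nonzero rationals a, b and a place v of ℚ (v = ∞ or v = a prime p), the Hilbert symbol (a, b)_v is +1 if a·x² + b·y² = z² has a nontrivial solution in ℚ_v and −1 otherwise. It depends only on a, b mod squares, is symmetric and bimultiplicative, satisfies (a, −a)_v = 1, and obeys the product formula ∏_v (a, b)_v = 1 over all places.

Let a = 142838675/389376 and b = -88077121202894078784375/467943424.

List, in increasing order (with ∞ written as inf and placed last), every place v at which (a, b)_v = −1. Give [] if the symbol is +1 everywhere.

Mod squares: a ≡ 323, b ≡ -53295. Check v ∈ {∞, 2, 3, 5, 7, 11, 13, 17, 19}.
v=∞: 323 > 0 and -53295 < 0  ⇒  (a,b)_∞ = +1.
v=19: a=19^3·(≡17), b=19^7·(≡7) mod 19; (17|19)=+1, (7|19)=+1; (−1)^{3·7·9}·(+1)^7·(+1)^3 = -1.
v=7: a=7^2·(≡2), b=7^4·(≡5) mod 7; (2|7)=+1, (5|7)=-1; (−1)^{2·4·3}·(+1)^4·(-1)^2 = +1.
v=3: a=3^-2·(≡2), b=3^5·(≡1) mod 3; (2|3)=-1, (1|3)=+1; (−1)^{-2·5·1}·(-1)^5·(+1)^-2 = -1.
v=5: a=5^2·(≡2), b=5^5·(≡1) mod 5; (2|5)=-1, (1|5)=+1; (−1)^{2·5·2}·(-1)^5·(+1)^2 = -1.
v=11: a=11^0·(≡5), b=11^1·(≡8) mod 11; (5|11)=+1, (8|11)=-1; (−1)^{0·1·5}·(+1)^1·(-1)^0 = +1.
v=17: a=17^1·(≡1), b=17^3·(≡11) mod 17; (1|17)=+1, (11|17)=-1; (−1)^{1·3·8}·(+1)^3·(-1)^1 = -1.
v=13: a=13^-2·(≡6), b=13^-4·(≡6) mod 13; (6|13)=-1, (6|13)=-1; (−1)^{-2·-4·6}·(-1)^-4·(-1)^-2 = +1.
v=2: v_2(a)=-8, v_2(b)=-14; units ≡ 3, 1 (mod 8); ε·ε+αω+βω = 1·0+-8·0+-14·1 ≡ 0  ⇒  (a,b)_2 = +1.
|Ram(323, -53295)| = 4, even; anisotropic at {3, 5, 17, 19}.

[3, 5, 17, 19]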